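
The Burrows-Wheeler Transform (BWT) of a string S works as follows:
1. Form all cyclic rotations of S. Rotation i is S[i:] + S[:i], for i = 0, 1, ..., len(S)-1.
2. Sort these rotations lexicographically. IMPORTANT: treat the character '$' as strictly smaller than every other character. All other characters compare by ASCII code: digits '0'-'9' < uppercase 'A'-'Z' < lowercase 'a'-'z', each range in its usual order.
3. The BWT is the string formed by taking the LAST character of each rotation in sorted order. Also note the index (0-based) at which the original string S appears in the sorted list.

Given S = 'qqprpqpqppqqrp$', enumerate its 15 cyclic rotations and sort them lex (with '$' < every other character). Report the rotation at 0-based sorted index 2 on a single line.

Answer: ppqqrp$qqprpqpq

Derivation:
All 15 rotations (rotation i = S[i:]+S[:i]):
  rot[0] = qqprpqpqppqqrp$
  rot[1] = qprpqpqppqqrp$q
  rot[2] = prpqpqppqqrp$qq
  rot[3] = rpqpqppqqrp$qqp
  rot[4] = pqpqppqqrp$qqpr
  rot[5] = qpqppqqrp$qqprp
  rot[6] = pqppqqrp$qqprpq
  rot[7] = qppqqrp$qqprpqp
  rot[8] = ppqqrp$qqprpqpq
  rot[9] = pqqrp$qqprpqpqp
  rot[10] = qqrp$qqprpqpqpp
  rot[11] = qrp$qqprpqpqppq
  rot[12] = rp$qqprpqpqppqq
  rot[13] = p$qqprpqpqppqqr
  rot[14] = $qqprpqpqppqqrp
Sorted (with $ < everything):
  sorted[0] = $qqprpqpqppqqrp
  sorted[1] = p$qqprpqpqppqqr
  sorted[2] = ppqqrp$qqprpqpq
  sorted[3] = pqppqqrp$qqprpq
  sorted[4] = pqpqppqqrp$qqpr
  sorted[5] = pqqrp$qqprpqpqp
  sorted[6] = prpqpqppqqrp$qq
  sorted[7] = qppqqrp$qqprpqp
  sorted[8] = qpqppqqrp$qqprp
  sorted[9] = qprpqpqppqqrp$q
  sorted[10] = qqprpqpqppqqrp$
  sorted[11] = qqrp$qqprpqpqpp
  sorted[12] = qrp$qqprpqpqppq
  sorted[13] = rp$qqprpqpqppqq
  sorted[14] = rpqpqppqqrp$qqp
sorted[2] = ppqqrp$qqprpqpq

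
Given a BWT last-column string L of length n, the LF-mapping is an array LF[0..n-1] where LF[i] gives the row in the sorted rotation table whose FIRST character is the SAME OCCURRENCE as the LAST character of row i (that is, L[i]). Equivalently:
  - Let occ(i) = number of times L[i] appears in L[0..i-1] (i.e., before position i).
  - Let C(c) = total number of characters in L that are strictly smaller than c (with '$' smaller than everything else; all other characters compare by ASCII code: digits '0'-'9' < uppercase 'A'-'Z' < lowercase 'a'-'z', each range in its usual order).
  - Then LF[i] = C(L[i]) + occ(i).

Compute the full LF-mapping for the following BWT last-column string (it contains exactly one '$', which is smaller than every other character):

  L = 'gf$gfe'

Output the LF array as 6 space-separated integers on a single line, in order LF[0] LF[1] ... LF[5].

Answer: 4 2 0 5 3 1

Derivation:
Char counts: '$':1, 'e':1, 'f':2, 'g':2
C (first-col start): C('$')=0, C('e')=1, C('f')=2, C('g')=4
L[0]='g': occ=0, LF[0]=C('g')+0=4+0=4
L[1]='f': occ=0, LF[1]=C('f')+0=2+0=2
L[2]='$': occ=0, LF[2]=C('$')+0=0+0=0
L[3]='g': occ=1, LF[3]=C('g')+1=4+1=5
L[4]='f': occ=1, LF[4]=C('f')+1=2+1=3
L[5]='e': occ=0, LF[5]=C('e')+0=1+0=1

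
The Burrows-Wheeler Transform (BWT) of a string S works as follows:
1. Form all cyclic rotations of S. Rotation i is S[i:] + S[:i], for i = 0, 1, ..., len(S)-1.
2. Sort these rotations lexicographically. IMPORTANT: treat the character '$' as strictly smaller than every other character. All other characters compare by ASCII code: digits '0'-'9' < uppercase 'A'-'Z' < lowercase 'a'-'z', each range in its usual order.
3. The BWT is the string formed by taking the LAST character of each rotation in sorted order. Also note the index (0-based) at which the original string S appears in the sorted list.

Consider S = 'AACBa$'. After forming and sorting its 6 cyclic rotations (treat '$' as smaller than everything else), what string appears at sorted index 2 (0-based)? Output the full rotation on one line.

All 6 rotations (rotation i = S[i:]+S[:i]):
  rot[0] = AACBa$
  rot[1] = ACBa$A
  rot[2] = CBa$AA
  rot[3] = Ba$AAC
  rot[4] = a$AACB
  rot[5] = $AACBa
Sorted (with $ < everything):
  sorted[0] = $AACBa
  sorted[1] = AACBa$
  sorted[2] = ACBa$A
  sorted[3] = Ba$AAC
  sorted[4] = CBa$AA
  sorted[5] = a$AACB
sorted[2] = ACBa$A

Answer: ACBa$A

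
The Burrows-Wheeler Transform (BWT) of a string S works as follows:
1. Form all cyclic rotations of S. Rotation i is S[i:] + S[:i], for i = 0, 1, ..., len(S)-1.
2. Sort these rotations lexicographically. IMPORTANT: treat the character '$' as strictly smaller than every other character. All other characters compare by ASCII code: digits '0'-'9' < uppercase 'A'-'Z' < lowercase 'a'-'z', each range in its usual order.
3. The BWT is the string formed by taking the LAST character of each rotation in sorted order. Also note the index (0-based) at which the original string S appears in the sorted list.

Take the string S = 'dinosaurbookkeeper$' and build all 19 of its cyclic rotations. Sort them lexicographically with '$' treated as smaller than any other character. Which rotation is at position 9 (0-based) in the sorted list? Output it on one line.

Answer: kkeeper$dinosaurboo

Derivation:
All 19 rotations (rotation i = S[i:]+S[:i]):
  rot[0] = dinosaurbookkeeper$
  rot[1] = inosaurbookkeeper$d
  rot[2] = nosaurbookkeeper$di
  rot[3] = osaurbookkeeper$din
  rot[4] = saurbookkeeper$dino
  rot[5] = aurbookkeeper$dinos
  rot[6] = urbookkeeper$dinosa
  rot[7] = rbookkeeper$dinosau
  rot[8] = bookkeeper$dinosaur
  rot[9] = ookkeeper$dinosaurb
  rot[10] = okkeeper$dinosaurbo
  rot[11] = kkeeper$dinosaurboo
  rot[12] = keeper$dinosaurbook
  rot[13] = eeper$dinosaurbookk
  rot[14] = eper$dinosaurbookke
  rot[15] = per$dinosaurbookkee
  rot[16] = er$dinosaurbookkeep
  rot[17] = r$dinosaurbookkeepe
  rot[18] = $dinosaurbookkeeper
Sorted (with $ < everything):
  sorted[0] = $dinosaurbookkeeper
  sorted[1] = aurbookkeeper$dinos
  sorted[2] = bookkeeper$dinosaur
  sorted[3] = dinosaurbookkeeper$
  sorted[4] = eeper$dinosaurbookk
  sorted[5] = eper$dinosaurbookke
  sorted[6] = er$dinosaurbookkeep
  sorted[7] = inosaurbookkeeper$d
  sorted[8] = keeper$dinosaurbook
  sorted[9] = kkeeper$dinosaurboo
  sorted[10] = nosaurbookkeeper$di
  sorted[11] = okkeeper$dinosaurbo
  sorted[12] = ookkeeper$dinosaurb
  sorted[13] = osaurbookkeeper$din
  sorted[14] = per$dinosaurbookkee
  sorted[15] = r$dinosaurbookkeepe
  sorted[16] = rbookkeeper$dinosau
  sorted[17] = saurbookkeeper$dino
  sorted[18] = urbookkeeper$dinosa
sorted[9] = kkeeper$dinosaurboo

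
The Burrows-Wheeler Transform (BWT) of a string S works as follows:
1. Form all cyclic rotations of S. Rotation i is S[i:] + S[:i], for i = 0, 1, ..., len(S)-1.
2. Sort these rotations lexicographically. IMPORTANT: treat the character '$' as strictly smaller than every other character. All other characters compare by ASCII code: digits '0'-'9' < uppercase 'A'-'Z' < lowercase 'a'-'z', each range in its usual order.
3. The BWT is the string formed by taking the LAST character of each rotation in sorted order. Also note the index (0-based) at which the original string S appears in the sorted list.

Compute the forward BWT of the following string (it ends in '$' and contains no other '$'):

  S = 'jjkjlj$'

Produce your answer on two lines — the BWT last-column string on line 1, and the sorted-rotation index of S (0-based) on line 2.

All 7 rotations (rotation i = S[i:]+S[:i]):
  rot[0] = jjkjlj$
  rot[1] = jkjlj$j
  rot[2] = kjlj$jj
  rot[3] = jlj$jjk
  rot[4] = lj$jjkj
  rot[5] = j$jjkjl
  rot[6] = $jjkjlj
Sorted (with $ < everything):
  sorted[0] = $jjkjlj  (last char: 'j')
  sorted[1] = j$jjkjl  (last char: 'l')
  sorted[2] = jjkjlj$  (last char: '$')
  sorted[3] = jkjlj$j  (last char: 'j')
  sorted[4] = jlj$jjk  (last char: 'k')
  sorted[5] = kjlj$jj  (last char: 'j')
  sorted[6] = lj$jjkj  (last char: 'j')
Last column: jl$jkjj
Original string S is at sorted index 2

Answer: jl$jkjj
2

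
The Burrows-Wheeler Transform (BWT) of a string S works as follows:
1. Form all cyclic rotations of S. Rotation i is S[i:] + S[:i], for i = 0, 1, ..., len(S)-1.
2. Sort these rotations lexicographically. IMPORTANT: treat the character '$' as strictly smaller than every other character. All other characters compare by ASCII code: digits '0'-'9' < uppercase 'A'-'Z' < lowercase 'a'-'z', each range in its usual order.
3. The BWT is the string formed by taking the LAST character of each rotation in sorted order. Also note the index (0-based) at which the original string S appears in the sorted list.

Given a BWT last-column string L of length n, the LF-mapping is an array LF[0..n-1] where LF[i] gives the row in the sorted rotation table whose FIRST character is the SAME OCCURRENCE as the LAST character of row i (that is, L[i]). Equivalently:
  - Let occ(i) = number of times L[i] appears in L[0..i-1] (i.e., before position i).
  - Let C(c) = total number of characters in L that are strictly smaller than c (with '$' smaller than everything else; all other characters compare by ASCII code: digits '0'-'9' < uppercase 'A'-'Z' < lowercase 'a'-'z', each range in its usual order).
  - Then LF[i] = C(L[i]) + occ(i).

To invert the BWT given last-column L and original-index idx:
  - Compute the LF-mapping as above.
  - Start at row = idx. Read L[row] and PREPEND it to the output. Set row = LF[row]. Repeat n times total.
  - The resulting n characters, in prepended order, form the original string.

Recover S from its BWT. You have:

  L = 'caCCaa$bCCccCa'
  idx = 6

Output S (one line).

Answer: aCCCaCcbaCacc$

Derivation:
LF mapping: 11 6 1 2 7 8 0 10 3 4 12 13 5 9
Walk LF starting at row 6, prepending L[row]:
  step 1: row=6, L[6]='$', prepend. Next row=LF[6]=0
  step 2: row=0, L[0]='c', prepend. Next row=LF[0]=11
  step 3: row=11, L[11]='c', prepend. Next row=LF[11]=13
  step 4: row=13, L[13]='a', prepend. Next row=LF[13]=9
  step 5: row=9, L[9]='C', prepend. Next row=LF[9]=4
  step 6: row=4, L[4]='a', prepend. Next row=LF[4]=7
  step 7: row=7, L[7]='b', prepend. Next row=LF[7]=10
  step 8: row=10, L[10]='c', prepend. Next row=LF[10]=12
  step 9: row=12, L[12]='C', prepend. Next row=LF[12]=5
  step 10: row=5, L[5]='a', prepend. Next row=LF[5]=8
  step 11: row=8, L[8]='C', prepend. Next row=LF[8]=3
  step 12: row=3, L[3]='C', prepend. Next row=LF[3]=2
  step 13: row=2, L[2]='C', prepend. Next row=LF[2]=1
  step 14: row=1, L[1]='a', prepend. Next row=LF[1]=6
Reversed output: aCCCaCcbaCacc$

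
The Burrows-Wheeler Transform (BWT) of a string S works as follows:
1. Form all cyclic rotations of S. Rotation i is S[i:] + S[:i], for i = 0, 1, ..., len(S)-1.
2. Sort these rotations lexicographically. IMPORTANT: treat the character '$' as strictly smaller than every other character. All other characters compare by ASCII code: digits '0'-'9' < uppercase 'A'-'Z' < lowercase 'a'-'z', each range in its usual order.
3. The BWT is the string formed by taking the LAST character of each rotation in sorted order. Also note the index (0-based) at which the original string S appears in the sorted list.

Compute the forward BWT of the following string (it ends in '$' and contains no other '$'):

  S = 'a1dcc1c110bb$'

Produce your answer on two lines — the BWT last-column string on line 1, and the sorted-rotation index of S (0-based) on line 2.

Answer: b11cca$b01cd1
6

Derivation:
All 13 rotations (rotation i = S[i:]+S[:i]):
  rot[0] = a1dcc1c110bb$
  rot[1] = 1dcc1c110bb$a
  rot[2] = dcc1c110bb$a1
  rot[3] = cc1c110bb$a1d
  rot[4] = c1c110bb$a1dc
  rot[5] = 1c110bb$a1dcc
  rot[6] = c110bb$a1dcc1
  rot[7] = 110bb$a1dcc1c
  rot[8] = 10bb$a1dcc1c1
  rot[9] = 0bb$a1dcc1c11
  rot[10] = bb$a1dcc1c110
  rot[11] = b$a1dcc1c110b
  rot[12] = $a1dcc1c110bb
Sorted (with $ < everything):
  sorted[0] = $a1dcc1c110bb  (last char: 'b')
  sorted[1] = 0bb$a1dcc1c11  (last char: '1')
  sorted[2] = 10bb$a1dcc1c1  (last char: '1')
  sorted[3] = 110bb$a1dcc1c  (last char: 'c')
  sorted[4] = 1c110bb$a1dcc  (last char: 'c')
  sorted[5] = 1dcc1c110bb$a  (last char: 'a')
  sorted[6] = a1dcc1c110bb$  (last char: '$')
  sorted[7] = b$a1dcc1c110b  (last char: 'b')
  sorted[8] = bb$a1dcc1c110  (last char: '0')
  sorted[9] = c110bb$a1dcc1  (last char: '1')
  sorted[10] = c1c110bb$a1dc  (last char: 'c')
  sorted[11] = cc1c110bb$a1d  (last char: 'd')
  sorted[12] = dcc1c110bb$a1  (last char: '1')
Last column: b11cca$b01cd1
Original string S is at sorted index 6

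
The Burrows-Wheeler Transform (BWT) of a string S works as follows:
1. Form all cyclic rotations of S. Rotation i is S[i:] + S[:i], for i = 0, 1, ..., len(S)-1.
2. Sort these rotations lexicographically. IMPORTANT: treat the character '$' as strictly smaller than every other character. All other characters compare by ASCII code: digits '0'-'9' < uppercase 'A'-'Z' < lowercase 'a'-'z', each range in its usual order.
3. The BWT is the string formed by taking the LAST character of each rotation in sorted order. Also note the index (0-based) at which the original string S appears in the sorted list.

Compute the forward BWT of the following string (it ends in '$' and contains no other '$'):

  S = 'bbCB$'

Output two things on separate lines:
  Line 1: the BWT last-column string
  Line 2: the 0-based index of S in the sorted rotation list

Answer: BCbb$
4

Derivation:
All 5 rotations (rotation i = S[i:]+S[:i]):
  rot[0] = bbCB$
  rot[1] = bCB$b
  rot[2] = CB$bb
  rot[3] = B$bbC
  rot[4] = $bbCB
Sorted (with $ < everything):
  sorted[0] = $bbCB  (last char: 'B')
  sorted[1] = B$bbC  (last char: 'C')
  sorted[2] = CB$bb  (last char: 'b')
  sorted[3] = bCB$b  (last char: 'b')
  sorted[4] = bbCB$  (last char: '$')
Last column: BCbb$
Original string S is at sorted index 4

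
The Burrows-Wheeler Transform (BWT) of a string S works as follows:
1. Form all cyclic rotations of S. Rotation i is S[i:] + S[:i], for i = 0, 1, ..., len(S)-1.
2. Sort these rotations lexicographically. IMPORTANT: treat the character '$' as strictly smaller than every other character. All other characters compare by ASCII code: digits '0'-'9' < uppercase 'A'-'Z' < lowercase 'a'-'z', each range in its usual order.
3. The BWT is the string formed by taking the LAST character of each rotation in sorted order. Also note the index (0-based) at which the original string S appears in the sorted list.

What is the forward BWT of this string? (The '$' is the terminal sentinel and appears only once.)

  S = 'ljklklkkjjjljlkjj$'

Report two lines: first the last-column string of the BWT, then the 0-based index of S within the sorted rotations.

All 18 rotations (rotation i = S[i:]+S[:i]):
  rot[0] = ljklklkkjjjljlkjj$
  rot[1] = jklklkkjjjljlkjj$l
  rot[2] = klklkkjjjljlkjj$lj
  rot[3] = lklkkjjjljlkjj$ljk
  rot[4] = klkkjjjljlkjj$ljkl
  rot[5] = lkkjjjljlkjj$ljklk
  rot[6] = kkjjjljlkjj$ljklkl
  rot[7] = kjjjljlkjj$ljklklk
  rot[8] = jjjljlkjj$ljklklkk
  rot[9] = jjljlkjj$ljklklkkj
  rot[10] = jljlkjj$ljklklkkjj
  rot[11] = ljlkjj$ljklklkkjjj
  rot[12] = jlkjj$ljklklkkjjjl
  rot[13] = lkjj$ljklklkkjjjlj
  rot[14] = kjj$ljklklkkjjjljl
  rot[15] = jj$ljklklkkjjjljlk
  rot[16] = j$ljklklkkjjjljlkj
  rot[17] = $ljklklkkjjjljlkjj
Sorted (with $ < everything):
  sorted[0] = $ljklklkkjjjljlkjj  (last char: 'j')
  sorted[1] = j$ljklklkkjjjljlkj  (last char: 'j')
  sorted[2] = jj$ljklklkkjjjljlk  (last char: 'k')
  sorted[3] = jjjljlkjj$ljklklkk  (last char: 'k')
  sorted[4] = jjljlkjj$ljklklkkj  (last char: 'j')
  sorted[5] = jklklkkjjjljlkjj$l  (last char: 'l')
  sorted[6] = jljlkjj$ljklklkkjj  (last char: 'j')
  sorted[7] = jlkjj$ljklklkkjjjl  (last char: 'l')
  sorted[8] = kjj$ljklklkkjjjljl  (last char: 'l')
  sorted[9] = kjjjljlkjj$ljklklk  (last char: 'k')
  sorted[10] = kkjjjljlkjj$ljklkl  (last char: 'l')
  sorted[11] = klkkjjjljlkjj$ljkl  (last char: 'l')
  sorted[12] = klklkkjjjljlkjj$lj  (last char: 'j')
  sorted[13] = ljklklkkjjjljlkjj$  (last char: '$')
  sorted[14] = ljlkjj$ljklklkkjjj  (last char: 'j')
  sorted[15] = lkjj$ljklklkkjjjlj  (last char: 'j')
  sorted[16] = lkkjjjljlkjj$ljklk  (last char: 'k')
  sorted[17] = lklkkjjjljlkjj$ljk  (last char: 'k')
Last column: jjkkjljllkllj$jjkk
Original string S is at sorted index 13

Answer: jjkkjljllkllj$jjkk
13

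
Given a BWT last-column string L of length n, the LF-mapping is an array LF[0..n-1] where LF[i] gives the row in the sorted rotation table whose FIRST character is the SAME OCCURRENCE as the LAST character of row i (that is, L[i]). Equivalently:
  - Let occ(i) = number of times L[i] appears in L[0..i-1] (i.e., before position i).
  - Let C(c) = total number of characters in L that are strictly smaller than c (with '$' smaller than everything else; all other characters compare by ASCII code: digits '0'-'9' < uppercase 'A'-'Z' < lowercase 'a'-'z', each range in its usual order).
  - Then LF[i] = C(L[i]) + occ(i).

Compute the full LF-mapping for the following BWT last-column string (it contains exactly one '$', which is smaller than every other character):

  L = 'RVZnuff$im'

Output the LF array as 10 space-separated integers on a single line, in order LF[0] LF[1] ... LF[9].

Answer: 1 2 3 8 9 4 5 0 6 7

Derivation:
Char counts: '$':1, 'R':1, 'V':1, 'Z':1, 'f':2, 'i':1, 'm':1, 'n':1, 'u':1
C (first-col start): C('$')=0, C('R')=1, C('V')=2, C('Z')=3, C('f')=4, C('i')=6, C('m')=7, C('n')=8, C('u')=9
L[0]='R': occ=0, LF[0]=C('R')+0=1+0=1
L[1]='V': occ=0, LF[1]=C('V')+0=2+0=2
L[2]='Z': occ=0, LF[2]=C('Z')+0=3+0=3
L[3]='n': occ=0, LF[3]=C('n')+0=8+0=8
L[4]='u': occ=0, LF[4]=C('u')+0=9+0=9
L[5]='f': occ=0, LF[5]=C('f')+0=4+0=4
L[6]='f': occ=1, LF[6]=C('f')+1=4+1=5
L[7]='$': occ=0, LF[7]=C('$')+0=0+0=0
L[8]='i': occ=0, LF[8]=C('i')+0=6+0=6
L[9]='m': occ=0, LF[9]=C('m')+0=7+0=7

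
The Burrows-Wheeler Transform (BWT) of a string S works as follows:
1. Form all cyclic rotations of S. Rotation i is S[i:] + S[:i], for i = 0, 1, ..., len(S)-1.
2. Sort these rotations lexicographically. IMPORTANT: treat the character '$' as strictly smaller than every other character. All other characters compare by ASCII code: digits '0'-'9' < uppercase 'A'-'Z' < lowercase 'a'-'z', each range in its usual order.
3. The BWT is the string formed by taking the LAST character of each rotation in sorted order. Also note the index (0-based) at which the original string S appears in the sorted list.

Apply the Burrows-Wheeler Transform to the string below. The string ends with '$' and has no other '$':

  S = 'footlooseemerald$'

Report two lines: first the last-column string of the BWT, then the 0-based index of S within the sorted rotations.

All 17 rotations (rotation i = S[i:]+S[:i]):
  rot[0] = footlooseemerald$
  rot[1] = ootlooseemerald$f
  rot[2] = otlooseemerald$fo
  rot[3] = tlooseemerald$foo
  rot[4] = looseemerald$foot
  rot[5] = ooseemerald$footl
  rot[6] = oseemerald$footlo
  rot[7] = seemerald$footloo
  rot[8] = eemerald$footloos
  rot[9] = emerald$footloose
  rot[10] = merald$footloosee
  rot[11] = erald$footlooseem
  rot[12] = rald$footlooseeme
  rot[13] = ald$footlooseemer
  rot[14] = ld$footlooseemera
  rot[15] = d$footlooseemeral
  rot[16] = $footlooseemerald
Sorted (with $ < everything):
  sorted[0] = $footlooseemerald  (last char: 'd')
  sorted[1] = ald$footlooseemer  (last char: 'r')
  sorted[2] = d$footlooseemeral  (last char: 'l')
  sorted[3] = eemerald$footloos  (last char: 's')
  sorted[4] = emerald$footloose  (last char: 'e')
  sorted[5] = erald$footlooseem  (last char: 'm')
  sorted[6] = footlooseemerald$  (last char: '$')
  sorted[7] = ld$footlooseemera  (last char: 'a')
  sorted[8] = looseemerald$foot  (last char: 't')
  sorted[9] = merald$footloosee  (last char: 'e')
  sorted[10] = ooseemerald$footl  (last char: 'l')
  sorted[11] = ootlooseemerald$f  (last char: 'f')
  sorted[12] = oseemerald$footlo  (last char: 'o')
  sorted[13] = otlooseemerald$fo  (last char: 'o')
  sorted[14] = rald$footlooseeme  (last char: 'e')
  sorted[15] = seemerald$footloo  (last char: 'o')
  sorted[16] = tlooseemerald$foo  (last char: 'o')
Last column: drlsem$atelfooeoo
Original string S is at sorted index 6

Answer: drlsem$atelfooeoo
6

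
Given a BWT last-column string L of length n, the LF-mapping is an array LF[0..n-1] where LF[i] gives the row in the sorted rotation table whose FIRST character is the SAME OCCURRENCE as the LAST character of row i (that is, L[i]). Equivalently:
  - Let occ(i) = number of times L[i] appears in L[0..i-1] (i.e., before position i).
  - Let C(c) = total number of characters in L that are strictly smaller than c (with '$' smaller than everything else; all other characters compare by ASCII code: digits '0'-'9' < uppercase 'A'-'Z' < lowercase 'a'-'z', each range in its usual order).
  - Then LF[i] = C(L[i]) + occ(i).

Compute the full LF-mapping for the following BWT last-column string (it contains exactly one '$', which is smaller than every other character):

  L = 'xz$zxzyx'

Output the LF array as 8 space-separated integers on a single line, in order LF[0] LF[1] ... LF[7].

Char counts: '$':1, 'x':3, 'y':1, 'z':3
C (first-col start): C('$')=0, C('x')=1, C('y')=4, C('z')=5
L[0]='x': occ=0, LF[0]=C('x')+0=1+0=1
L[1]='z': occ=0, LF[1]=C('z')+0=5+0=5
L[2]='$': occ=0, LF[2]=C('$')+0=0+0=0
L[3]='z': occ=1, LF[3]=C('z')+1=5+1=6
L[4]='x': occ=1, LF[4]=C('x')+1=1+1=2
L[5]='z': occ=2, LF[5]=C('z')+2=5+2=7
L[6]='y': occ=0, LF[6]=C('y')+0=4+0=4
L[7]='x': occ=2, LF[7]=C('x')+2=1+2=3

Answer: 1 5 0 6 2 7 4 3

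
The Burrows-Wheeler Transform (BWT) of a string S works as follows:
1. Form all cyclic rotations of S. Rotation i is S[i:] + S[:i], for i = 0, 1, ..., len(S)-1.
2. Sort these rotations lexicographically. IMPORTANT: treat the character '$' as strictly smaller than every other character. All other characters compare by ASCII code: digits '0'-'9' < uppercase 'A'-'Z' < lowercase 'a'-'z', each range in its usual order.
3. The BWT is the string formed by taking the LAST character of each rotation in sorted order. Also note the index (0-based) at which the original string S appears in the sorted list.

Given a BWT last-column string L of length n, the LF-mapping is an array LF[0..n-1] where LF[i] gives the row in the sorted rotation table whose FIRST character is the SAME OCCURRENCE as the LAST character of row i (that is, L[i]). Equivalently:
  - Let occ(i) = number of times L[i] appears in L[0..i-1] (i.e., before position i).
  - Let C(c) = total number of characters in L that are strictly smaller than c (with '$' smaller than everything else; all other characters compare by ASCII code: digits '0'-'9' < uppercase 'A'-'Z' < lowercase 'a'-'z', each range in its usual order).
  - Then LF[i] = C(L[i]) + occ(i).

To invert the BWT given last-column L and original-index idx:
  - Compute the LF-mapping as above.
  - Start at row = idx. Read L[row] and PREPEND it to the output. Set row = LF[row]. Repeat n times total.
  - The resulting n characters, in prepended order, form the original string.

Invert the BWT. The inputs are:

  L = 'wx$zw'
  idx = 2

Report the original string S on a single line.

LF mapping: 1 3 0 4 2
Walk LF starting at row 2, prepending L[row]:
  step 1: row=2, L[2]='$', prepend. Next row=LF[2]=0
  step 2: row=0, L[0]='w', prepend. Next row=LF[0]=1
  step 3: row=1, L[1]='x', prepend. Next row=LF[1]=3
  step 4: row=3, L[3]='z', prepend. Next row=LF[3]=4
  step 5: row=4, L[4]='w', prepend. Next row=LF[4]=2
Reversed output: wzxw$

Answer: wzxw$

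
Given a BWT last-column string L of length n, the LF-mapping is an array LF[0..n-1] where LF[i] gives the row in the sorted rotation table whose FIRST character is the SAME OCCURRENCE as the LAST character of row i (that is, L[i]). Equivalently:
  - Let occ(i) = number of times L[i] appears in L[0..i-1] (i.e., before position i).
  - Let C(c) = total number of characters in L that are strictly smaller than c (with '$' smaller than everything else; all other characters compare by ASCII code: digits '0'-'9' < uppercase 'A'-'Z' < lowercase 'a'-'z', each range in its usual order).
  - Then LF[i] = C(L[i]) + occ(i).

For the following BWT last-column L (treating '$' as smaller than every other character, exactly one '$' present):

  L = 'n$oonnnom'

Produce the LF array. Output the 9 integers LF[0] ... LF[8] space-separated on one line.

Char counts: '$':1, 'm':1, 'n':4, 'o':3
C (first-col start): C('$')=0, C('m')=1, C('n')=2, C('o')=6
L[0]='n': occ=0, LF[0]=C('n')+0=2+0=2
L[1]='$': occ=0, LF[1]=C('$')+0=0+0=0
L[2]='o': occ=0, LF[2]=C('o')+0=6+0=6
L[3]='o': occ=1, LF[3]=C('o')+1=6+1=7
L[4]='n': occ=1, LF[4]=C('n')+1=2+1=3
L[5]='n': occ=2, LF[5]=C('n')+2=2+2=4
L[6]='n': occ=3, LF[6]=C('n')+3=2+3=5
L[7]='o': occ=2, LF[7]=C('o')+2=6+2=8
L[8]='m': occ=0, LF[8]=C('m')+0=1+0=1

Answer: 2 0 6 7 3 4 5 8 1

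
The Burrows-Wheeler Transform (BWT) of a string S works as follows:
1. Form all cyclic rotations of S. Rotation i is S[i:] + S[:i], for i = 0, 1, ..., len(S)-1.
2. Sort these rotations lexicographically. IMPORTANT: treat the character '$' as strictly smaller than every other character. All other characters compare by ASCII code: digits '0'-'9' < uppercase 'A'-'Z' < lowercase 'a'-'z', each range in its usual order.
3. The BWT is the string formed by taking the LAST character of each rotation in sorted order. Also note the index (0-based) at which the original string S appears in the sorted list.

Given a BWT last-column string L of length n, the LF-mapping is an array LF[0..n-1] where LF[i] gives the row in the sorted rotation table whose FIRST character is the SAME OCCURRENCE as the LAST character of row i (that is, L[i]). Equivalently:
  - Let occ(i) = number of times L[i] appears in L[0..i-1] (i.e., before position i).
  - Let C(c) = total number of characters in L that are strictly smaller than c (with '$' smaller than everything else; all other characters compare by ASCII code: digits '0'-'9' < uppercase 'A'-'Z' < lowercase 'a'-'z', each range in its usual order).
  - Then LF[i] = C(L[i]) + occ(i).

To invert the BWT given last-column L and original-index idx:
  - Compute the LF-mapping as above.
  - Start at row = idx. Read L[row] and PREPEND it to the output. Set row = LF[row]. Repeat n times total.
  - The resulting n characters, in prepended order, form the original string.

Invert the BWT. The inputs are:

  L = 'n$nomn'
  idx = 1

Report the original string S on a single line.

LF mapping: 2 0 3 5 1 4
Walk LF starting at row 1, prepending L[row]:
  step 1: row=1, L[1]='$', prepend. Next row=LF[1]=0
  step 2: row=0, L[0]='n', prepend. Next row=LF[0]=2
  step 3: row=2, L[2]='n', prepend. Next row=LF[2]=3
  step 4: row=3, L[3]='o', prepend. Next row=LF[3]=5
  step 5: row=5, L[5]='n', prepend. Next row=LF[5]=4
  step 6: row=4, L[4]='m', prepend. Next row=LF[4]=1
Reversed output: mnonn$

Answer: mnonn$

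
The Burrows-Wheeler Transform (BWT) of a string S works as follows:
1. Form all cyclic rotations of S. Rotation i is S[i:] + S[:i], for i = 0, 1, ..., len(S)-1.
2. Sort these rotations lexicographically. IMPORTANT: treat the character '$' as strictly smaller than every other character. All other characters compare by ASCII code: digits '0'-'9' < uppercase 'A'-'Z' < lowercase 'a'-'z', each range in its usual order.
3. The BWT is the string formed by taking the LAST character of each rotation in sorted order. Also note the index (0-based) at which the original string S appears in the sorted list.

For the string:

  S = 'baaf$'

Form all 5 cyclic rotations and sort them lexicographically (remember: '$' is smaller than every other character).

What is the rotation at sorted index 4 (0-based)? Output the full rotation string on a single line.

All 5 rotations (rotation i = S[i:]+S[:i]):
  rot[0] = baaf$
  rot[1] = aaf$b
  rot[2] = af$ba
  rot[3] = f$baa
  rot[4] = $baaf
Sorted (with $ < everything):
  sorted[0] = $baaf
  sorted[1] = aaf$b
  sorted[2] = af$ba
  sorted[3] = baaf$
  sorted[4] = f$baa
sorted[4] = f$baa

Answer: f$baa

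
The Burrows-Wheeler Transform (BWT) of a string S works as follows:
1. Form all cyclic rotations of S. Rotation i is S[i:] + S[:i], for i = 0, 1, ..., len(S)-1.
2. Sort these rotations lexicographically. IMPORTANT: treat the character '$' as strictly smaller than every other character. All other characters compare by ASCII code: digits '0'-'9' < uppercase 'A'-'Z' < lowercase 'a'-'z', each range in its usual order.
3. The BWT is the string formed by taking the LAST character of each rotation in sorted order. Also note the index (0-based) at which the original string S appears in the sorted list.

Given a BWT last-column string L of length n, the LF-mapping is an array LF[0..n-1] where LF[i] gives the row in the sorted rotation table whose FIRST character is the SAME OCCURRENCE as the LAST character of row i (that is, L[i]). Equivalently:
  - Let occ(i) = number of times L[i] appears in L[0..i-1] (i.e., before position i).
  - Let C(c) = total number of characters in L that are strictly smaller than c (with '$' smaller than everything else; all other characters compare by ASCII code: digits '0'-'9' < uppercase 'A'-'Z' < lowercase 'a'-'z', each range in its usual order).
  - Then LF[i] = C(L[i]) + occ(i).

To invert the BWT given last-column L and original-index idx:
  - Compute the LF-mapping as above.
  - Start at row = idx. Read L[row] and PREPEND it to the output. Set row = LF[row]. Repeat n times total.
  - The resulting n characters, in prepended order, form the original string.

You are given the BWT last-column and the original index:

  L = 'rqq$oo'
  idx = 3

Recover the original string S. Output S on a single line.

Answer: qoqor$

Derivation:
LF mapping: 5 3 4 0 1 2
Walk LF starting at row 3, prepending L[row]:
  step 1: row=3, L[3]='$', prepend. Next row=LF[3]=0
  step 2: row=0, L[0]='r', prepend. Next row=LF[0]=5
  step 3: row=5, L[5]='o', prepend. Next row=LF[5]=2
  step 4: row=2, L[2]='q', prepend. Next row=LF[2]=4
  step 5: row=4, L[4]='o', prepend. Next row=LF[4]=1
  step 6: row=1, L[1]='q', prepend. Next row=LF[1]=3
Reversed output: qoqor$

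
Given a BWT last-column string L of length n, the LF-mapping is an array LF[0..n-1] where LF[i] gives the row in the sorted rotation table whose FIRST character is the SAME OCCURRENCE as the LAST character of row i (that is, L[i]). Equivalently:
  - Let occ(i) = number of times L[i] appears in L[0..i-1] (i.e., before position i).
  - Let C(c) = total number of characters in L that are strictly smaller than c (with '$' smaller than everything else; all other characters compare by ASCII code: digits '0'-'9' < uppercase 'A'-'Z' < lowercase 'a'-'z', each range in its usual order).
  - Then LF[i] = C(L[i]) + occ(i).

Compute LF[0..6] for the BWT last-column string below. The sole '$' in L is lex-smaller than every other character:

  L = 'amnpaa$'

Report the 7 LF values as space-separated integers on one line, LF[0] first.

Answer: 1 4 5 6 2 3 0

Derivation:
Char counts: '$':1, 'a':3, 'm':1, 'n':1, 'p':1
C (first-col start): C('$')=0, C('a')=1, C('m')=4, C('n')=5, C('p')=6
L[0]='a': occ=0, LF[0]=C('a')+0=1+0=1
L[1]='m': occ=0, LF[1]=C('m')+0=4+0=4
L[2]='n': occ=0, LF[2]=C('n')+0=5+0=5
L[3]='p': occ=0, LF[3]=C('p')+0=6+0=6
L[4]='a': occ=1, LF[4]=C('a')+1=1+1=2
L[5]='a': occ=2, LF[5]=C('a')+2=1+2=3
L[6]='$': occ=0, LF[6]=C('$')+0=0+0=0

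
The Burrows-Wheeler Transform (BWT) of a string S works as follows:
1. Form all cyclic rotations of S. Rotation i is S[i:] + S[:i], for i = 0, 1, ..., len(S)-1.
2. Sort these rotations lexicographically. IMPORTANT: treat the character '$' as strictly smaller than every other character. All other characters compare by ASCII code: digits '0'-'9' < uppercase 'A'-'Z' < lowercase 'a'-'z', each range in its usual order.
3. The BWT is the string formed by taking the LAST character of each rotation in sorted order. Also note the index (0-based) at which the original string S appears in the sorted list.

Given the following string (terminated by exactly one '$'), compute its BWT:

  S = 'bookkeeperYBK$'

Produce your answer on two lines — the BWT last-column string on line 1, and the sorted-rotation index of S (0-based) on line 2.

Answer: KYBr$kepkoobee
4

Derivation:
All 14 rotations (rotation i = S[i:]+S[:i]):
  rot[0] = bookkeeperYBK$
  rot[1] = ookkeeperYBK$b
  rot[2] = okkeeperYBK$bo
  rot[3] = kkeeperYBK$boo
  rot[4] = keeperYBK$book
  rot[5] = eeperYBK$bookk
  rot[6] = eperYBK$bookke
  rot[7] = perYBK$bookkee
  rot[8] = erYBK$bookkeep
  rot[9] = rYBK$bookkeepe
  rot[10] = YBK$bookkeeper
  rot[11] = BK$bookkeeperY
  rot[12] = K$bookkeeperYB
  rot[13] = $bookkeeperYBK
Sorted (with $ < everything):
  sorted[0] = $bookkeeperYBK  (last char: 'K')
  sorted[1] = BK$bookkeeperY  (last char: 'Y')
  sorted[2] = K$bookkeeperYB  (last char: 'B')
  sorted[3] = YBK$bookkeeper  (last char: 'r')
  sorted[4] = bookkeeperYBK$  (last char: '$')
  sorted[5] = eeperYBK$bookk  (last char: 'k')
  sorted[6] = eperYBK$bookke  (last char: 'e')
  sorted[7] = erYBK$bookkeep  (last char: 'p')
  sorted[8] = keeperYBK$book  (last char: 'k')
  sorted[9] = kkeeperYBK$boo  (last char: 'o')
  sorted[10] = okkeeperYBK$bo  (last char: 'o')
  sorted[11] = ookkeeperYBK$b  (last char: 'b')
  sorted[12] = perYBK$bookkee  (last char: 'e')
  sorted[13] = rYBK$bookkeepe  (last char: 'e')
Last column: KYBr$kepkoobee
Original string S is at sorted index 4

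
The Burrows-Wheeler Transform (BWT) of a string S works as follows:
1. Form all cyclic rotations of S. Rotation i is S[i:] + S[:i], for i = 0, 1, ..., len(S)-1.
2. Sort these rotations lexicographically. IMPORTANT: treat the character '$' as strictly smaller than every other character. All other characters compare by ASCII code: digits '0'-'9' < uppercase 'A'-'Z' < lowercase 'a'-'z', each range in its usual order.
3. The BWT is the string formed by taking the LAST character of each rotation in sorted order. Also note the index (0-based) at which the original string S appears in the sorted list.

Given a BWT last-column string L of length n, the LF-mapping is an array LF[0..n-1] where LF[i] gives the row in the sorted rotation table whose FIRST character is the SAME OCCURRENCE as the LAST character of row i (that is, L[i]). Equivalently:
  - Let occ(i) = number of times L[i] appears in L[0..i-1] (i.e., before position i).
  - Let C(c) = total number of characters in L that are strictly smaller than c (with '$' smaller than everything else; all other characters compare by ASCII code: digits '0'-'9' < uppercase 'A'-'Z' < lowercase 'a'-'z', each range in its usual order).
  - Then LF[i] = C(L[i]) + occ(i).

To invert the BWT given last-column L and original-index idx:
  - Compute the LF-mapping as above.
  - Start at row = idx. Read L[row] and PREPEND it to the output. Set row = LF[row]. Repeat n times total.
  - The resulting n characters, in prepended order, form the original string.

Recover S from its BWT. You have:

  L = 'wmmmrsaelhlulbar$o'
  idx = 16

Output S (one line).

LF mapping: 17 9 10 11 13 15 1 4 6 5 7 16 8 3 2 14 0 12
Walk LF starting at row 16, prepending L[row]:
  step 1: row=16, L[16]='$', prepend. Next row=LF[16]=0
  step 2: row=0, L[0]='w', prepend. Next row=LF[0]=17
  step 3: row=17, L[17]='o', prepend. Next row=LF[17]=12
  step 4: row=12, L[12]='l', prepend. Next row=LF[12]=8
  step 5: row=8, L[8]='l', prepend. Next row=LF[8]=6
  step 6: row=6, L[6]='a', prepend. Next row=LF[6]=1
  step 7: row=1, L[1]='m', prepend. Next row=LF[1]=9
  step 8: row=9, L[9]='h', prepend. Next row=LF[9]=5
  step 9: row=5, L[5]='s', prepend. Next row=LF[5]=15
  step 10: row=15, L[15]='r', prepend. Next row=LF[15]=14
  step 11: row=14, L[14]='a', prepend. Next row=LF[14]=2
  step 12: row=2, L[2]='m', prepend. Next row=LF[2]=10
  step 13: row=10, L[10]='l', prepend. Next row=LF[10]=7
  step 14: row=7, L[7]='e', prepend. Next row=LF[7]=4
  step 15: row=4, L[4]='r', prepend. Next row=LF[4]=13
  step 16: row=13, L[13]='b', prepend. Next row=LF[13]=3
  step 17: row=3, L[3]='m', prepend. Next row=LF[3]=11
  step 18: row=11, L[11]='u', prepend. Next row=LF[11]=16
Reversed output: umbrelmarshmallow$

Answer: umbrelmarshmallow$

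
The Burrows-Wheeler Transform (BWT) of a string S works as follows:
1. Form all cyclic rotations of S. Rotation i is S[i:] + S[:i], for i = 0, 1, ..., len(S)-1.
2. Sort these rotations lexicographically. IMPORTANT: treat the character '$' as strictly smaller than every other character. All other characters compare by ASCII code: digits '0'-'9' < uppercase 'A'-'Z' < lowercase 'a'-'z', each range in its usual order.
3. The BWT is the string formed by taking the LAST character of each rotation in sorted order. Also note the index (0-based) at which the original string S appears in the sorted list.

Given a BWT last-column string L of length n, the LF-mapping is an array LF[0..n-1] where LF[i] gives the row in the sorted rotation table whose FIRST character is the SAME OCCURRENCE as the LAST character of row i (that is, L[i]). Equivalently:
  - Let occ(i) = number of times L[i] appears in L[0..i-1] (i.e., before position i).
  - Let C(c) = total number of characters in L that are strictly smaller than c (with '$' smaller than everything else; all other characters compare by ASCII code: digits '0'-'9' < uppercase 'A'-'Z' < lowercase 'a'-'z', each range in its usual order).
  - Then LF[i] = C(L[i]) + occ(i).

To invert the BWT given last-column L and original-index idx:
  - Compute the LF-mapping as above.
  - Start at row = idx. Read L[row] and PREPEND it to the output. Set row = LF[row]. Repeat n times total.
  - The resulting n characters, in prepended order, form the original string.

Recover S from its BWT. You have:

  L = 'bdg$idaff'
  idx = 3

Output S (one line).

Answer: dafidfgb$

Derivation:
LF mapping: 2 3 7 0 8 4 1 5 6
Walk LF starting at row 3, prepending L[row]:
  step 1: row=3, L[3]='$', prepend. Next row=LF[3]=0
  step 2: row=0, L[0]='b', prepend. Next row=LF[0]=2
  step 3: row=2, L[2]='g', prepend. Next row=LF[2]=7
  step 4: row=7, L[7]='f', prepend. Next row=LF[7]=5
  step 5: row=5, L[5]='d', prepend. Next row=LF[5]=4
  step 6: row=4, L[4]='i', prepend. Next row=LF[4]=8
  step 7: row=8, L[8]='f', prepend. Next row=LF[8]=6
  step 8: row=6, L[6]='a', prepend. Next row=LF[6]=1
  step 9: row=1, L[1]='d', prepend. Next row=LF[1]=3
Reversed output: dafidfgb$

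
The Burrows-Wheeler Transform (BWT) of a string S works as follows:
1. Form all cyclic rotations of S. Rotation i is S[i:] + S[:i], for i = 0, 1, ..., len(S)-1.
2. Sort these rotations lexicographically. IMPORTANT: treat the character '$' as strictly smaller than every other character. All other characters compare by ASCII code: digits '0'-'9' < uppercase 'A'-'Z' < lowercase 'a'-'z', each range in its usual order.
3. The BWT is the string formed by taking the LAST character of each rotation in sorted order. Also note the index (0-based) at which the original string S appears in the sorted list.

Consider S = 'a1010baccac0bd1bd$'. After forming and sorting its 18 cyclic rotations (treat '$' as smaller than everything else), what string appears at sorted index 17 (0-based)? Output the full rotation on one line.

All 18 rotations (rotation i = S[i:]+S[:i]):
  rot[0] = a1010baccac0bd1bd$
  rot[1] = 1010baccac0bd1bd$a
  rot[2] = 010baccac0bd1bd$a1
  rot[3] = 10baccac0bd1bd$a10
  rot[4] = 0baccac0bd1bd$a101
  rot[5] = baccac0bd1bd$a1010
  rot[6] = accac0bd1bd$a1010b
  rot[7] = ccac0bd1bd$a1010ba
  rot[8] = cac0bd1bd$a1010bac
  rot[9] = ac0bd1bd$a1010bacc
  rot[10] = c0bd1bd$a1010bacca
  rot[11] = 0bd1bd$a1010baccac
  rot[12] = bd1bd$a1010baccac0
  rot[13] = d1bd$a1010baccac0b
  rot[14] = 1bd$a1010baccac0bd
  rot[15] = bd$a1010baccac0bd1
  rot[16] = d$a1010baccac0bd1b
  rot[17] = $a1010baccac0bd1bd
Sorted (with $ < everything):
  sorted[0] = $a1010baccac0bd1bd
  sorted[1] = 010baccac0bd1bd$a1
  sorted[2] = 0baccac0bd1bd$a101
  sorted[3] = 0bd1bd$a1010baccac
  sorted[4] = 1010baccac0bd1bd$a
  sorted[5] = 10baccac0bd1bd$a10
  sorted[6] = 1bd$a1010baccac0bd
  sorted[7] = a1010baccac0bd1bd$
  sorted[8] = ac0bd1bd$a1010bacc
  sorted[9] = accac0bd1bd$a1010b
  sorted[10] = baccac0bd1bd$a1010
  sorted[11] = bd$a1010baccac0bd1
  sorted[12] = bd1bd$a1010baccac0
  sorted[13] = c0bd1bd$a1010bacca
  sorted[14] = cac0bd1bd$a1010bac
  sorted[15] = ccac0bd1bd$a1010ba
  sorted[16] = d$a1010baccac0bd1b
  sorted[17] = d1bd$a1010baccac0b
sorted[17] = d1bd$a1010baccac0b

Answer: d1bd$a1010baccac0b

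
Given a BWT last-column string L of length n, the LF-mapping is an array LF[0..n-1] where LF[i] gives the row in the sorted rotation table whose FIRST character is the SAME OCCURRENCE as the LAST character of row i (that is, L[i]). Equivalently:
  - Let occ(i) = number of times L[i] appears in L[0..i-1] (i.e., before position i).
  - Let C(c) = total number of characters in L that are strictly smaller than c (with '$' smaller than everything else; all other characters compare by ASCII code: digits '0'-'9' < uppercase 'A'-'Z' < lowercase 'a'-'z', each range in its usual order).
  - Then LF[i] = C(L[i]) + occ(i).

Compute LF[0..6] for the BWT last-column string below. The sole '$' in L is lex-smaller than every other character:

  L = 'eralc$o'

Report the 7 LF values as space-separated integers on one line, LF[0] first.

Answer: 3 6 1 4 2 0 5

Derivation:
Char counts: '$':1, 'a':1, 'c':1, 'e':1, 'l':1, 'o':1, 'r':1
C (first-col start): C('$')=0, C('a')=1, C('c')=2, C('e')=3, C('l')=4, C('o')=5, C('r')=6
L[0]='e': occ=0, LF[0]=C('e')+0=3+0=3
L[1]='r': occ=0, LF[1]=C('r')+0=6+0=6
L[2]='a': occ=0, LF[2]=C('a')+0=1+0=1
L[3]='l': occ=0, LF[3]=C('l')+0=4+0=4
L[4]='c': occ=0, LF[4]=C('c')+0=2+0=2
L[5]='$': occ=0, LF[5]=C('$')+0=0+0=0
L[6]='o': occ=0, LF[6]=C('o')+0=5+0=5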